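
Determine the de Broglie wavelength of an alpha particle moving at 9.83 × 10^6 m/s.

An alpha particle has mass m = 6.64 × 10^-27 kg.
1.02 × 10^-14 m

Using the de Broglie relation λ = h/(mv):

λ = h/(mv)
λ = (6.626 × 10^-34 J·s) / (6.64 × 10^-27 kg × 9.83 × 10^6 m/s)
λ = 1.02 × 10^-14 m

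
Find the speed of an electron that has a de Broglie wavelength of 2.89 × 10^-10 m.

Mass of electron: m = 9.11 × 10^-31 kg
2.52 × 10^6 m/s

From the de Broglie relation λ = h/(mv), we solve for v:

v = h/(mλ)
v = (6.626 × 10^-34 J·s) / (9.11 × 10^-31 kg × 2.89 × 10^-10 m)
v = 2.52 × 10^6 m/s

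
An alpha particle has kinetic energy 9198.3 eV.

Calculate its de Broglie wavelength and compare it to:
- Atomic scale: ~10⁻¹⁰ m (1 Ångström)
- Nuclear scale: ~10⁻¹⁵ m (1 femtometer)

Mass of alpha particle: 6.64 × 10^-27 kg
λ = 1.50 × 10^-13 m, which is between nuclear and atomic scales.

Using λ = h/√(2mKE):

KE = 9198.3 eV = 1.474 × 10^-15 J

λ = h/√(2mKE)
λ = (6.626 × 10^-34 J·s) / √(2 × 6.64 × 10^-27 kg × 1.474 × 10^-15 J)
λ = 1.50 × 10^-13 m

Comparison:
- Atomic scale (10⁻¹⁰ m): λ is 0.0015× this size
- Nuclear scale (10⁻¹⁵ m): λ is 1.5e+02× this size

The wavelength is between nuclear and atomic scales.

This wavelength is appropriate for probing atomic structure but too large for nuclear physics experiments.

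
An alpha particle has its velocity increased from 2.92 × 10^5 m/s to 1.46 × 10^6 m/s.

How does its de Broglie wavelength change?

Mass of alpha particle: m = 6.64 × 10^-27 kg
The wavelength decreases by a factor of 5.

Using λ = h/(mv):

Initial wavelength: λ₁ = h/(mv₁) = 3.42 × 10^-13 m
Final wavelength: λ₂ = h/(mv₂) = 6.83 × 10^-14 m

Since λ ∝ 1/v, when velocity increases by a factor of 5, the wavelength decreases by a factor of 5.

λ₂/λ₁ = v₁/v₂ = 1/5

The wavelength decreases by a factor of 5.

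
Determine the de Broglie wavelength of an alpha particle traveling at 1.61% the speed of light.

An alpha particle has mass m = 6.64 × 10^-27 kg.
2.07 × 10^-14 m

Using the de Broglie relation λ = h/(mv):

v = 1.61% × c = 4.827 × 10^6 m/s

λ = h/(mv)
λ = (6.626 × 10^-34 J·s) / (6.64 × 10^-27 kg × 4.827 × 10^6 m/s)
λ = 2.07 × 10^-14 m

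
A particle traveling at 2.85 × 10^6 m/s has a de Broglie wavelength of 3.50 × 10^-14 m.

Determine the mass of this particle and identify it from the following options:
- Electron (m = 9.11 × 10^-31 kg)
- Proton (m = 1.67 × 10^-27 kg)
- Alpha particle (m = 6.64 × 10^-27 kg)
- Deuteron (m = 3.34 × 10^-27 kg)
The particle is an alpha particle.

From λ = h/(mv), solve for mass:

m = h/(λv)
m = (6.626 × 10^-34 J·s) / (3.50 × 10^-14 m × 2.85 × 10^6 m/s)
m = 6.64 × 10^-27 kg

Comparing with the listed masses, this is closest to an alpha particle.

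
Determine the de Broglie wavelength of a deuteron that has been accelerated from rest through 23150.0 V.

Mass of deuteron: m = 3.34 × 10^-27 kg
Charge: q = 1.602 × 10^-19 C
1.33 × 10^-13 m

When a particle is accelerated through voltage V, it gains kinetic energy KE = qV.

The de Broglie wavelength is then λ = h/√(2mqV):

λ = h/√(2mqV)
λ = (6.626 × 10^-34 J·s) / √(2 × 3.34 × 10^-27 kg × 1.602 × 10^-19 C × 23150.0 V)
λ = 1.33 × 10^-13 m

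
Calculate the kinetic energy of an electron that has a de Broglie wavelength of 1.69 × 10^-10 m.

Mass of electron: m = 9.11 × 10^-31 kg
8.44 × 10^-18 J (or 52.7 eV)

From λ = h/√(2mKE), we solve for KE:

λ² = h²/(2mKE)
KE = h²/(2mλ²)
KE = (6.626 × 10^-34 J·s)² / (2 × 9.11 × 10^-31 kg × (1.69 × 10^-10 m)²)
KE = 8.44 × 10^-18 J
KE = 52.7 eV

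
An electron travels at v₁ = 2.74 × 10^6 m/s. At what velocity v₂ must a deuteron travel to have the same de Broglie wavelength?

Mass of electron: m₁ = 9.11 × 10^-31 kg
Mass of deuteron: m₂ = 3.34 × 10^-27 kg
v₂ = 7.47 × 10^2 m/s

For equal de Broglie wavelengths: λ₁ = λ₂

h/(m₁v₁) = h/(m₂v₂)
m₁v₁ = m₂v₂
v₂ = v₁ · (m₁/m₂)

v₂ = 2.74 × 10^6 m/s × (9.11 × 10^-31 kg / 3.34 × 10^-27 kg)
v₂ = 7.47 × 10^2 m/s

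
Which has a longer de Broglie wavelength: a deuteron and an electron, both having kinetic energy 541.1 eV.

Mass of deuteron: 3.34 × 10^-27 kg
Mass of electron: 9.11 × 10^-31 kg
The electron has the longer wavelength.

Using λ = h/√(2mKE):

For deuteron: λ₁ = h/√(2m₁KE) = 8.71 × 10^-13 m
For electron: λ₂ = h/√(2m₂KE) = 5.27 × 10^-11 m

Since λ ∝ 1/√m at constant kinetic energy, the lighter particle has the longer wavelength.

The electron has the longer de Broglie wavelength.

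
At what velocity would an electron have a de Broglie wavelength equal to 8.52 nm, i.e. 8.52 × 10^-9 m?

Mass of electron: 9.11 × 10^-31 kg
8.54 × 10^4 m/s

From λ = h/(mv), solve for v:

v = h/(mλ)
v = (6.626 × 10^-34 J·s) / (9.11 × 10^-31 kg × 8.52 × 10^-9 m)
v = 8.54 × 10^4 m/s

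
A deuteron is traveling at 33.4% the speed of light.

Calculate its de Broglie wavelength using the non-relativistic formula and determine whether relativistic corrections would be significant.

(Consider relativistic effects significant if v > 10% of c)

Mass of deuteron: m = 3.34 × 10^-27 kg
Yes, relativistic corrections are needed.

Using the non-relativistic de Broglie formula λ = h/(mv):

v = 33.4% × c = 1.001 × 10^8 m/s

λ = h/(mv)
λ = (6.626 × 10^-34 J·s) / (3.34 × 10^-27 kg × 1.001 × 10^8 m/s)
λ = 1.98 × 10^-15 m

Since v = 33.4% of c > 10% of c, relativistic corrections ARE significant and the actual wavelength would differ from this non-relativistic estimate.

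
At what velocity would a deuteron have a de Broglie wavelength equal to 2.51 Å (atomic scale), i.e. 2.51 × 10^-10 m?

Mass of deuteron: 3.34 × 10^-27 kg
7.90 × 10^2 m/s

From λ = h/(mv), solve for v:

v = h/(mλ)
v = (6.626 × 10^-34 J·s) / (3.34 × 10^-27 kg × 2.51 × 10^-10 m)
v = 7.90 × 10^2 m/s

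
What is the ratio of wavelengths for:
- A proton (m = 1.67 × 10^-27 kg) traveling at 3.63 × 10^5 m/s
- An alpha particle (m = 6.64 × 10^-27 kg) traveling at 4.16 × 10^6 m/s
λ₁/λ₂ = 45.6

Using λ = h/(mv):

λ₁ = h/(m₁v₁) = 1.09 × 10^-12 m
λ₂ = h/(m₂v₂) = 2.40 × 10^-14 m

Ratio λ₁/λ₂ = (m₂v₂)/(m₁v₁)
         = (6.64 × 10^-27 kg × 4.16 × 10^6 m/s) / (1.67 × 10^-27 kg × 3.63 × 10^5 m/s)
         = 45.6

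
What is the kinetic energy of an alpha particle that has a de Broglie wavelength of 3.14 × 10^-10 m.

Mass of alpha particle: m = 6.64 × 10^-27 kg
3.35 × 10^-22 J (or 2.09 × 10^-3 eV)

From λ = h/√(2mKE), we solve for KE:

λ² = h²/(2mKE)
KE = h²/(2mλ²)
KE = (6.626 × 10^-34 J·s)² / (2 × 6.64 × 10^-27 kg × (3.14 × 10^-10 m)²)
KE = 3.35 × 10^-22 J
KE = 2.09 × 10^-3 eV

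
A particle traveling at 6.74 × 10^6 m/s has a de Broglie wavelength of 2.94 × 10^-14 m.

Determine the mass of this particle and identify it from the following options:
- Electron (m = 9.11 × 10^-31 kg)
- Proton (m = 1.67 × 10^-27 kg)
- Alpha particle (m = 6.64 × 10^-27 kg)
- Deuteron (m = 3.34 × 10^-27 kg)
The particle is a deuteron.

From λ = h/(mv), solve for mass:

m = h/(λv)
m = (6.626 × 10^-34 J·s) / (2.94 × 10^-14 m × 6.74 × 10^6 m/s)
m = 3.34 × 10^-27 kg

Comparing with the listed masses, this is closest to a deuteron.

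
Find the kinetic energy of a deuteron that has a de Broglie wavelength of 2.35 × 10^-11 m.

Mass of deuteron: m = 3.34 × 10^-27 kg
1.19 × 10^-19 J (or 0.743 eV)

From λ = h/√(2mKE), we solve for KE:

λ² = h²/(2mKE)
KE = h²/(2mλ²)
KE = (6.626 × 10^-34 J·s)² / (2 × 3.34 × 10^-27 kg × (2.35 × 10^-11 m)²)
KE = 1.19 × 10^-19 J
KE = 0.743 eV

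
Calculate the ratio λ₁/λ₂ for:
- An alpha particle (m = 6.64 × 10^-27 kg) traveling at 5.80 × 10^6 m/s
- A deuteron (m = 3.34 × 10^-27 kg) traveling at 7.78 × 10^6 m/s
λ₁/λ₂ = 0.675

Using λ = h/(mv):

λ₁ = h/(m₁v₁) = 1.72 × 10^-14 m
λ₂ = h/(m₂v₂) = 2.55 × 10^-14 m

Ratio λ₁/λ₂ = (m₂v₂)/(m₁v₁)
         = (3.34 × 10^-27 kg × 7.78 × 10^6 m/s) / (6.64 × 10^-27 kg × 5.80 × 10^6 m/s)
         = 0.675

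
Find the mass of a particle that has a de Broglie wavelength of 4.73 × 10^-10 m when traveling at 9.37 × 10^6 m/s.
1.50 × 10^-31 kg

From the de Broglie relation λ = h/(mv), we solve for m:

m = h/(λv)
m = (6.626 × 10^-34 J·s) / (4.73 × 10^-10 m × 9.37 × 10^6 m/s)
m = 1.50 × 10^-31 kg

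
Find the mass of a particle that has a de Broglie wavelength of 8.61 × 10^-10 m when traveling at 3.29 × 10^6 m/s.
2.34 × 10^-31 kg

From the de Broglie relation λ = h/(mv), we solve for m:

m = h/(λv)
m = (6.626 × 10^-34 J·s) / (8.61 × 10^-10 m × 3.29 × 10^6 m/s)
m = 2.34 × 10^-31 kg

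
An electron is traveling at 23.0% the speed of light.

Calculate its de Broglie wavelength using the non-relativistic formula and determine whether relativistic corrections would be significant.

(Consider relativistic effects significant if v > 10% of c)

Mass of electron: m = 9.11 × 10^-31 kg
Yes, relativistic corrections are needed.

Using the non-relativistic de Broglie formula λ = h/(mv):

v = 23.0% × c = 6.895 × 10^7 m/s

λ = h/(mv)
λ = (6.626 × 10^-34 J·s) / (9.11 × 10^-31 kg × 6.895 × 10^7 m/s)
λ = 1.05 × 10^-11 m

Since v = 23.0% of c > 10% of c, relativistic corrections ARE significant and the actual wavelength would differ from this non-relativistic estimate.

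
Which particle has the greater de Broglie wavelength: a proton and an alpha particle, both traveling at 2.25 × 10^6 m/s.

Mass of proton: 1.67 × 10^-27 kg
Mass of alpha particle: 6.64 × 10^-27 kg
The proton has the longer wavelength.

Using λ = h/(mv), since both particles have the same velocity, the wavelength depends only on mass.

For proton: λ₁ = h/(m₁v) = 1.76 × 10^-13 m
For alpha particle: λ₂ = h/(m₂v) = 4.44 × 10^-14 m

Since λ ∝ 1/m at constant velocity, the lighter particle has the longer wavelength.

The proton has the longer de Broglie wavelength.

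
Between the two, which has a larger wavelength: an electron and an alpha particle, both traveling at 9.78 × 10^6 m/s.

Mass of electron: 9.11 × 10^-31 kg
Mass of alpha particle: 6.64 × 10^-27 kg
The electron has the longer wavelength.

Using λ = h/(mv), since both particles have the same velocity, the wavelength depends only on mass.

For electron: λ₁ = h/(m₁v) = 7.44 × 10^-11 m
For alpha particle: λ₂ = h/(m₂v) = 1.02 × 10^-14 m

Since λ ∝ 1/m at constant velocity, the lighter particle has the longer wavelength.

The electron has the longer de Broglie wavelength.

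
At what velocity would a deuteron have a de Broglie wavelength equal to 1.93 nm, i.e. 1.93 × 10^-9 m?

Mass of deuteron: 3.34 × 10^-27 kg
1.03 × 10^2 m/s

From λ = h/(mv), solve for v:

v = h/(mλ)
v = (6.626 × 10^-34 J·s) / (3.34 × 10^-27 kg × 1.93 × 10^-9 m)
v = 1.03 × 10^2 m/s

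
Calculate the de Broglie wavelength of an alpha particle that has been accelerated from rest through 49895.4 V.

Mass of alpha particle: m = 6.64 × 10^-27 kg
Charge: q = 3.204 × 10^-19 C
4.55 × 10^-14 m

When a particle is accelerated through voltage V, it gains kinetic energy KE = qV.

The de Broglie wavelength is then λ = h/√(2mqV):

λ = h/√(2mqV)
λ = (6.626 × 10^-34 J·s) / √(2 × 6.64 × 10^-27 kg × 3.204 × 10^-19 C × 49895.4 V)
λ = 4.55 × 10^-14 m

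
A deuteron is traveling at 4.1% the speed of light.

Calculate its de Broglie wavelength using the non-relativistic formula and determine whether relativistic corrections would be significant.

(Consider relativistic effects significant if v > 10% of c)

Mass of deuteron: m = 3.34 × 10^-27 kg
No, relativistic corrections are not needed.

Using the non-relativistic de Broglie formula λ = h/(mv):

v = 4.1% × c = 1.229 × 10^7 m/s

λ = h/(mv)
λ = (6.626 × 10^-34 J·s) / (3.34 × 10^-27 kg × 1.229 × 10^7 m/s)
λ = 1.61 × 10^-14 m

Since v = 4.1% of c < 10% of c, relativistic corrections are NOT significant and this non-relativistic result is a good approximation.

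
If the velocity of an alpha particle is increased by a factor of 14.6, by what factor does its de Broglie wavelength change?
The wavelength decreases by a factor of 14.6.

From λ = h/(mv), the wavelength is inversely proportional to velocity:

λ ∝ 1/v

If v → 14.6v, then λ → λ/14.6

When velocity is increased by a factor of 14.6, the wavelength decreases by a factor of 14.6.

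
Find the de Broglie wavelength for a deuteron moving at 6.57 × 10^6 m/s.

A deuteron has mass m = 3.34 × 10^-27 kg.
3.02 × 10^-14 m

Using the de Broglie relation λ = h/(mv):

λ = h/(mv)
λ = (6.626 × 10^-34 J·s) / (3.34 × 10^-27 kg × 6.57 × 10^6 m/s)
λ = 3.02 × 10^-14 m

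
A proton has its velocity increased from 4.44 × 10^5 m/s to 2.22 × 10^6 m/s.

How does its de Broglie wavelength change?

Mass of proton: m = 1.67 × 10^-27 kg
The wavelength decreases by a factor of 5.

Using λ = h/(mv):

Initial wavelength: λ₁ = h/(mv₁) = 8.94 × 10^-13 m
Final wavelength: λ₂ = h/(mv₂) = 1.79 × 10^-13 m

Since λ ∝ 1/v, when velocity increases by a factor of 5, the wavelength decreases by a factor of 5.

λ₂/λ₁ = v₁/v₂ = 1/5

The wavelength decreases by a factor of 5.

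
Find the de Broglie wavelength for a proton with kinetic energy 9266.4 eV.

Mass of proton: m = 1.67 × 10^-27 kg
2.98 × 10^-13 m

Using λ = h/√(2mKE):

First convert KE to Joules: KE = 9266.4 eV = 1.485 × 10^-15 J

λ = h/√(2mKE)
λ = (6.626 × 10^-34 J·s) / √(2 × 1.67 × 10^-27 kg × 1.485 × 10^-15 J)
λ = 2.98 × 10^-13 m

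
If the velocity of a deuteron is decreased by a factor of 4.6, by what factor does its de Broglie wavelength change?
The wavelength increases by a factor of 4.6.

From λ = h/(mv), the wavelength is inversely proportional to velocity:

λ ∝ 1/v

If v → v/4.6, then λ → 4.6λ

When velocity is decreased by a factor of 4.6, the wavelength increases by a factor of 4.6.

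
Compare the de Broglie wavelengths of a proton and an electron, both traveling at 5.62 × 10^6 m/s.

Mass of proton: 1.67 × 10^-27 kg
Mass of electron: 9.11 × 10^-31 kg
The electron has the longer wavelength.

Using λ = h/(mv), since both particles have the same velocity, the wavelength depends only on mass.

For proton: λ₁ = h/(m₁v) = 7.06 × 10^-14 m
For electron: λ₂ = h/(m₂v) = 1.29 × 10^-10 m

Since λ ∝ 1/m at constant velocity, the lighter particle has the longer wavelength.

The electron has the longer de Broglie wavelength.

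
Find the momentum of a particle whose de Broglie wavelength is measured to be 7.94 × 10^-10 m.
8.35 × 10^-25 kg·m/s

From the de Broglie relation λ = h/p, we solve for p:

p = h/λ
p = (6.626 × 10^-34 J·s) / (7.94 × 10^-10 m)
p = 8.35 × 10^-25 kg·m/s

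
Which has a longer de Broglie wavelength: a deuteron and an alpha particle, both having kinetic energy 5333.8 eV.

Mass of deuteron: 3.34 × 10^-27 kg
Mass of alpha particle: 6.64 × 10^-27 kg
The deuteron has the longer wavelength.

Using λ = h/√(2mKE):

For deuteron: λ₁ = h/√(2m₁KE) = 2.77 × 10^-13 m
For alpha particle: λ₂ = h/√(2m₂KE) = 1.97 × 10^-13 m

Since λ ∝ 1/√m at constant kinetic energy, the lighter particle has the longer wavelength.

The deuteron has the longer de Broglie wavelength.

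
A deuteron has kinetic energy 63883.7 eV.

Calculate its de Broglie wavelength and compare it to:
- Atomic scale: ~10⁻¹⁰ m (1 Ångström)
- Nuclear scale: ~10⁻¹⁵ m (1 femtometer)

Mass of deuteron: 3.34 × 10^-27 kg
λ = 8.01 × 10^-14 m, which is between nuclear and atomic scales.

Using λ = h/√(2mKE):

KE = 63883.7 eV = 1.024 × 10^-14 J

λ = h/√(2mKE)
λ = (6.626 × 10^-34 J·s) / √(2 × 3.34 × 10^-27 kg × 1.024 × 10^-14 J)
λ = 8.01 × 10^-14 m

Comparison:
- Atomic scale (10⁻¹⁰ m): λ is 0.0008× this size
- Nuclear scale (10⁻¹⁵ m): λ is 80× this size

The wavelength is between nuclear and atomic scales.

This wavelength is appropriate for probing atomic structure but too large for nuclear physics experiments.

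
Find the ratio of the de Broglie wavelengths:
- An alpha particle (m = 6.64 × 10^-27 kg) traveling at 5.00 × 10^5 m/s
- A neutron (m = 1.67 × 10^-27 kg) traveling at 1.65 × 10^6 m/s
λ₁/λ₂ = 0.830

Using λ = h/(mv):

λ₁ = h/(m₁v₁) = 2.00 × 10^-13 m
λ₂ = h/(m₂v₂) = 2.40 × 10^-13 m

Ratio λ₁/λ₂ = (m₂v₂)/(m₁v₁)
         = (1.67 × 10^-27 kg × 1.65 × 10^6 m/s) / (6.64 × 10^-27 kg × 5.00 × 10^5 m/s)
         = 0.830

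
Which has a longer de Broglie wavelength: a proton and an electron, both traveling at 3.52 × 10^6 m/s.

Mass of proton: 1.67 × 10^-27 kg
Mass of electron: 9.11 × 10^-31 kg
The electron has the longer wavelength.

Using λ = h/(mv), since both particles have the same velocity, the wavelength depends only on mass.

For proton: λ₁ = h/(m₁v) = 1.13 × 10^-13 m
For electron: λ₂ = h/(m₂v) = 2.07 × 10^-10 m

Since λ ∝ 1/m at constant velocity, the lighter particle has the longer wavelength.

The electron has the longer de Broglie wavelength.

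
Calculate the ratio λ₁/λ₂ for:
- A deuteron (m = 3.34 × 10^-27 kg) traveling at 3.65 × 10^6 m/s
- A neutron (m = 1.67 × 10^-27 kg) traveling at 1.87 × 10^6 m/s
λ₁/λ₂ = 0.256

Using λ = h/(mv):

λ₁ = h/(m₁v₁) = 5.44 × 10^-14 m
λ₂ = h/(m₂v₂) = 2.12 × 10^-13 m

Ratio λ₁/λ₂ = (m₂v₂)/(m₁v₁)
         = (1.67 × 10^-27 kg × 1.87 × 10^6 m/s) / (3.34 × 10^-27 kg × 3.65 × 10^6 m/s)
         = 0.256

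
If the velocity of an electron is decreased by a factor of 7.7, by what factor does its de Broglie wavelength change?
The wavelength increases by a factor of 7.7.

From λ = h/(mv), the wavelength is inversely proportional to velocity:

λ ∝ 1/v

If v → v/7.7, then λ → 7.7λ

When velocity is decreased by a factor of 7.7, the wavelength increases by a factor of 7.7.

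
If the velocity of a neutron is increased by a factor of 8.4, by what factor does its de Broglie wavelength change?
The wavelength decreases by a factor of 8.4.

From λ = h/(mv), the wavelength is inversely proportional to velocity:

λ ∝ 1/v

If v → 8.4v, then λ → λ/8.4

When velocity is increased by a factor of 8.4, the wavelength decreases by a factor of 8.4.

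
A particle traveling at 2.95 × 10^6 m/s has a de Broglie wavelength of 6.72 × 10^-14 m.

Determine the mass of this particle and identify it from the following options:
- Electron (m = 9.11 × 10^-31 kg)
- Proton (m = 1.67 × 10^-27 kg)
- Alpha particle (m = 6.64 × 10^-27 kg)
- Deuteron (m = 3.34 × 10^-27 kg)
The particle is a deuteron.

From λ = h/(mv), solve for mass:

m = h/(λv)
m = (6.626 × 10^-34 J·s) / (6.72 × 10^-14 m × 2.95 × 10^6 m/s)
m = 3.34 × 10^-27 kg

Comparing with the listed masses, this is closest to a deuteron.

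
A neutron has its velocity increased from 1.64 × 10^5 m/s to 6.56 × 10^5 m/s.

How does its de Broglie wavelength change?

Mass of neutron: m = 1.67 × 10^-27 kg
The wavelength decreases by a factor of 4.

Using λ = h/(mv):

Initial wavelength: λ₁ = h/(mv₁) = 2.42 × 10^-12 m
Final wavelength: λ₂ = h/(mv₂) = 6.05 × 10^-13 m

Since λ ∝ 1/v, when velocity increases by a factor of 4, the wavelength decreases by a factor of 4.

λ₂/λ₁ = v₁/v₂ = 1/4

The wavelength decreases by a factor of 4.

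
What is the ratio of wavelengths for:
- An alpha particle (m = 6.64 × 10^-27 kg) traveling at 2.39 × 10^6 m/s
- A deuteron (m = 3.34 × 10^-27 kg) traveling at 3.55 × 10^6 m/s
λ₁/λ₂ = 0.747

Using λ = h/(mv):

λ₁ = h/(m₁v₁) = 4.18 × 10^-14 m
λ₂ = h/(m₂v₂) = 5.59 × 10^-14 m

Ratio λ₁/λ₂ = (m₂v₂)/(m₁v₁)
         = (3.34 × 10^-27 kg × 3.55 × 10^6 m/s) / (6.64 × 10^-27 kg × 2.39 × 10^6 m/s)
         = 0.747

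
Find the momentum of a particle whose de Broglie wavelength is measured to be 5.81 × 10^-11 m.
1.14 × 10^-23 kg·m/s

From the de Broglie relation λ = h/p, we solve for p:

p = h/λ
p = (6.626 × 10^-34 J·s) / (5.81 × 10^-11 m)
p = 1.14 × 10^-23 kg·m/s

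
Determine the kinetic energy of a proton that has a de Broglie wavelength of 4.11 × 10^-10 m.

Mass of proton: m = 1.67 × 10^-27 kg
7.78 × 10^-22 J (or 4.86 × 10^-3 eV)

From λ = h/√(2mKE), we solve for KE:

λ² = h²/(2mKE)
KE = h²/(2mλ²)
KE = (6.626 × 10^-34 J·s)² / (2 × 1.67 × 10^-27 kg × (4.11 × 10^-10 m)²)
KE = 7.78 × 10^-22 J
KE = 4.86 × 10^-3 eV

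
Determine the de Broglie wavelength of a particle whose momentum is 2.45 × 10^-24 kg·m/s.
2.70 × 10^-10 m

Using the de Broglie relation λ = h/p:

λ = h/p
λ = (6.626 × 10^-34 J·s) / (2.45 × 10^-24 kg·m/s)
λ = 2.70 × 10^-10 m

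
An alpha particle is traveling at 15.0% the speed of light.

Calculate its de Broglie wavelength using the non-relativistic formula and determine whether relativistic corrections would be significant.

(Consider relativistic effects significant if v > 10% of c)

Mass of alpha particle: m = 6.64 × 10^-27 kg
Yes, relativistic corrections are needed.

Using the non-relativistic de Broglie formula λ = h/(mv):

v = 15.0% × c = 4.497 × 10^7 m/s

λ = h/(mv)
λ = (6.626 × 10^-34 J·s) / (6.64 × 10^-27 kg × 4.497 × 10^7 m/s)
λ = 2.22 × 10^-15 m

Since v = 15.0% of c > 10% of c, relativistic corrections ARE significant and the actual wavelength would differ from this non-relativistic estimate.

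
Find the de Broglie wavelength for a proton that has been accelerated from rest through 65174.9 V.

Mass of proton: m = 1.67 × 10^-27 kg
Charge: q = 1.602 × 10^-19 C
1.12 × 10^-13 m

When a particle is accelerated through voltage V, it gains kinetic energy KE = qV.

The de Broglie wavelength is then λ = h/√(2mqV):

λ = h/√(2mqV)
λ = (6.626 × 10^-34 J·s) / √(2 × 1.67 × 10^-27 kg × 1.602 × 10^-19 C × 65174.9 V)
λ = 1.12 × 10^-13 m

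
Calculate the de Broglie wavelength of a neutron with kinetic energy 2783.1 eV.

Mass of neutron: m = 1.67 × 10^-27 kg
5.43 × 10^-13 m

Using λ = h/√(2mKE):

First convert KE to Joules: KE = 2783.1 eV = 4.459 × 10^-16 J

λ = h/√(2mKE)
λ = (6.626 × 10^-34 J·s) / √(2 × 1.67 × 10^-27 kg × 4.459 × 10^-16 J)
λ = 5.43 × 10^-13 m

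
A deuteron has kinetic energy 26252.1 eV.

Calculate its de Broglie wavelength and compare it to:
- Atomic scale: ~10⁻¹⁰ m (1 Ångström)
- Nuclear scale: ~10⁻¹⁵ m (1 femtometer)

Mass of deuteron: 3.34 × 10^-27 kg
λ = 1.25 × 10^-13 m, which is between nuclear and atomic scales.

Using λ = h/√(2mKE):

KE = 26252.1 eV = 4.206 × 10^-15 J

λ = h/√(2mKE)
λ = (6.626 × 10^-34 J·s) / √(2 × 3.34 × 10^-27 kg × 4.206 × 10^-15 J)
λ = 1.25 × 10^-13 m

Comparison:
- Atomic scale (10⁻¹⁰ m): λ is 0.0013× this size
- Nuclear scale (10⁻¹⁵ m): λ is 1.3e+02× this size

The wavelength is between nuclear and atomic scales.

This wavelength is appropriate for probing atomic structure but too large for nuclear physics experiments.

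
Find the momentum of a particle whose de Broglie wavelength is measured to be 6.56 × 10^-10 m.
1.01 × 10^-24 kg·m/s

From the de Broglie relation λ = h/p, we solve for p:

p = h/λ
p = (6.626 × 10^-34 J·s) / (6.56 × 10^-10 m)
p = 1.01 × 10^-24 kg·m/s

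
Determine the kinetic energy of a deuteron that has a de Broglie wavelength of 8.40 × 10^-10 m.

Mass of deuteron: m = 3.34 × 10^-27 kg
9.31 × 10^-23 J (or 5.81 × 10^-4 eV)

From λ = h/√(2mKE), we solve for KE:

λ² = h²/(2mKE)
KE = h²/(2mλ²)
KE = (6.626 × 10^-34 J·s)² / (2 × 3.34 × 10^-27 kg × (8.40 × 10^-10 m)²)
KE = 9.31 × 10^-23 J
KE = 5.81 × 10^-4 eV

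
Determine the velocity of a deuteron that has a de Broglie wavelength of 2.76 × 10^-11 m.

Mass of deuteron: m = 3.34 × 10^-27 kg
7.19 × 10^3 m/s

From the de Broglie relation λ = h/(mv), we solve for v:

v = h/(mλ)
v = (6.626 × 10^-34 J·s) / (3.34 × 10^-27 kg × 2.76 × 10^-11 m)
v = 7.19 × 10^3 m/s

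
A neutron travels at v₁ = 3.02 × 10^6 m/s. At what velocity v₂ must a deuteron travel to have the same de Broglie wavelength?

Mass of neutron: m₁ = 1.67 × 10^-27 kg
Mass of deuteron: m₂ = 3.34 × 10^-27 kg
v₂ = 1.51 × 10^6 m/s

For equal de Broglie wavelengths: λ₁ = λ₂

h/(m₁v₁) = h/(m₂v₂)
m₁v₁ = m₂v₂
v₂ = v₁ · (m₁/m₂)

v₂ = 3.02 × 10^6 m/s × (1.67 × 10^-27 kg / 3.34 × 10^-27 kg)
v₂ = 1.51 × 10^6 m/s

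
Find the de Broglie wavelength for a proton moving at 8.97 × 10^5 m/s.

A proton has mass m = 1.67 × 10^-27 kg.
4.42 × 10^-13 m

Using the de Broglie relation λ = h/(mv):

λ = h/(mv)
λ = (6.626 × 10^-34 J·s) / (1.67 × 10^-27 kg × 8.97 × 10^5 m/s)
λ = 4.42 × 10^-13 m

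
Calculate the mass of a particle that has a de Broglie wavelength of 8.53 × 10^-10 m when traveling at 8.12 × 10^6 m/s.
9.57 × 10^-32 kg

From the de Broglie relation λ = h/(mv), we solve for m:

m = h/(λv)
m = (6.626 × 10^-34 J·s) / (8.53 × 10^-10 m × 8.12 × 10^6 m/s)
m = 9.57 × 10^-32 kg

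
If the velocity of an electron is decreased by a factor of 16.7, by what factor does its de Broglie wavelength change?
The wavelength increases by a factor of 16.7.

From λ = h/(mv), the wavelength is inversely proportional to velocity:

λ ∝ 1/v

If v → v/16.7, then λ → 16.7λ

When velocity is decreased by a factor of 16.7, the wavelength increases by a factor of 16.7.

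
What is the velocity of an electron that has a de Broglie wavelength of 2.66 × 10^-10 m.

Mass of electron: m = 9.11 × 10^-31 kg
2.73 × 10^6 m/s

From the de Broglie relation λ = h/(mv), we solve for v:

v = h/(mλ)
v = (6.626 × 10^-34 J·s) / (9.11 × 10^-31 kg × 2.66 × 10^-10 m)
v = 2.73 × 10^6 m/s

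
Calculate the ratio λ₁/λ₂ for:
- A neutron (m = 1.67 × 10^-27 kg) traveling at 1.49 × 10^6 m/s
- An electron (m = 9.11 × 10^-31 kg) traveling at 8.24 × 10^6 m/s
λ₁/λ₂ = 3.02 × 10^-3

Using λ = h/(mv):

λ₁ = h/(m₁v₁) = 2.66 × 10^-13 m
λ₂ = h/(m₂v₂) = 8.83 × 10^-11 m

Ratio λ₁/λ₂ = (m₂v₂)/(m₁v₁)
         = (9.11 × 10^-31 kg × 8.24 × 10^6 m/s) / (1.67 × 10^-27 kg × 1.49 × 10^6 m/s)
         = 3.02 × 10^-3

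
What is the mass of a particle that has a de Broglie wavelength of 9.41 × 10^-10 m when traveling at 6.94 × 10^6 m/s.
1.01 × 10^-31 kg

From the de Broglie relation λ = h/(mv), we solve for m:

m = h/(λv)
m = (6.626 × 10^-34 J·s) / (9.41 × 10^-10 m × 6.94 × 10^6 m/s)
m = 1.01 × 10^-31 kg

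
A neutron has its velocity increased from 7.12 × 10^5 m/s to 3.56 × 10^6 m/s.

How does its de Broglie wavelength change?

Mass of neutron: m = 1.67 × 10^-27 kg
The wavelength decreases by a factor of 5.

Using λ = h/(mv):

Initial wavelength: λ₁ = h/(mv₁) = 5.57 × 10^-13 m
Final wavelength: λ₂ = h/(mv₂) = 1.11 × 10^-13 m

Since λ ∝ 1/v, when velocity increases by a factor of 5, the wavelength decreases by a factor of 5.

λ₂/λ₁ = v₁/v₂ = 1/5

The wavelength decreases by a factor of 5.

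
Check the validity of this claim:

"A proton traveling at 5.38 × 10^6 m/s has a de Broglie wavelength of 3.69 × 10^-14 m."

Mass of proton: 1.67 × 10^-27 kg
False

The claim is incorrect.

Using λ = h/(mv):
λ = (6.626 × 10^-34 J·s) / (1.67 × 10^-27 kg × 5.38 × 10^6 m/s)
λ = 7.37 × 10^-14 m

The actual wavelength differs from the claimed 3.69 × 10^-14 m.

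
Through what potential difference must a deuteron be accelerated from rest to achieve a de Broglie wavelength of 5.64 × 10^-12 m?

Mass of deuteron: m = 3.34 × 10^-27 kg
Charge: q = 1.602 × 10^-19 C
12.9 V

From λ = h/√(2mqV), we solve for V:

λ² = h²/(2mqV)
V = h²/(2mqλ²)
V = (6.626 × 10^-34 J·s)² / (2 × 3.34 × 10^-27 kg × 1.602 × 10^-19 C × (5.64 × 10^-12 m)²)
V = 12.9 V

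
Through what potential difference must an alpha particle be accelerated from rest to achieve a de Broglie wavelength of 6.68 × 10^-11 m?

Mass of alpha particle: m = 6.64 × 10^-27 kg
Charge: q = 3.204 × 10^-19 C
2.31 × 10^-2 V

From λ = h/√(2mqV), we solve for V:

λ² = h²/(2mqV)
V = h²/(2mqλ²)
V = (6.626 × 10^-34 J·s)² / (2 × 6.64 × 10^-27 kg × 3.204 × 10^-19 C × (6.68 × 10^-11 m)²)
V = 2.31 × 10^-2 V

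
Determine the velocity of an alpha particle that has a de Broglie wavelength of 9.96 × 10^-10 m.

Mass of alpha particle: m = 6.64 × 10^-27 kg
1.00 × 10^2 m/s

From the de Broglie relation λ = h/(mv), we solve for v:

v = h/(mλ)
v = (6.626 × 10^-34 J·s) / (6.64 × 10^-27 kg × 9.96 × 10^-10 m)
v = 1.00 × 10^2 m/s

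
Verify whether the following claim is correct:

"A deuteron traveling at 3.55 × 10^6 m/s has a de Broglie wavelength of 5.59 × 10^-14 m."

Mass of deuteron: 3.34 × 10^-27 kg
True

The claim is correct.

Using λ = h/(mv):
λ = (6.626 × 10^-34 J·s) / (3.34 × 10^-27 kg × 3.55 × 10^6 m/s)
λ = 5.59 × 10^-14 m

This matches the claimed value.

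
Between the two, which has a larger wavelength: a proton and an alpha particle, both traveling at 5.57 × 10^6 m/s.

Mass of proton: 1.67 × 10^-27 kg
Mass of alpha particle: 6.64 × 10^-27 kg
The proton has the longer wavelength.

Using λ = h/(mv), since both particles have the same velocity, the wavelength depends only on mass.

For proton: λ₁ = h/(m₁v) = 7.12 × 10^-14 m
For alpha particle: λ₂ = h/(m₂v) = 1.79 × 10^-14 m

Since λ ∝ 1/m at constant velocity, the lighter particle has the longer wavelength.

The proton has the longer de Broglie wavelength.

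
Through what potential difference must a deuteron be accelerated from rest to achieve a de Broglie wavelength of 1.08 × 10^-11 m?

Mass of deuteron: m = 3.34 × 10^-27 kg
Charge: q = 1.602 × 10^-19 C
3.52 V

From λ = h/√(2mqV), we solve for V:

λ² = h²/(2mqV)
V = h²/(2mqλ²)
V = (6.626 × 10^-34 J·s)² / (2 × 3.34 × 10^-27 kg × 1.602 × 10^-19 C × (1.08 × 10^-11 m)²)
V = 3.52 V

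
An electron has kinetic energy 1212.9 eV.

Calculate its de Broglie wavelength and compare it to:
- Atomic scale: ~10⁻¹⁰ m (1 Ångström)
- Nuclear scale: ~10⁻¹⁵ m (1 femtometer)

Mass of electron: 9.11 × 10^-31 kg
λ = 3.52 × 10^-11 m, which is between nuclear and atomic scales.

Using λ = h/√(2mKE):

KE = 1212.9 eV = 1.943 × 10^-16 J

λ = h/√(2mKE)
λ = (6.626 × 10^-34 J·s) / √(2 × 9.11 × 10^-31 kg × 1.943 × 10^-16 J)
λ = 3.52 × 10^-11 m

Comparison:
- Atomic scale (10⁻¹⁰ m): λ is 0.35× this size
- Nuclear scale (10⁻¹⁵ m): λ is 3.5e+04× this size

The wavelength is between nuclear and atomic scales.

This wavelength is appropriate for probing atomic structure but too large for nuclear physics experiments.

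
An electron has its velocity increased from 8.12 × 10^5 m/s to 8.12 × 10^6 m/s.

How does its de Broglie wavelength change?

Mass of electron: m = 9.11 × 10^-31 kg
The wavelength decreases by a factor of 10.

Using λ = h/(mv):

Initial wavelength: λ₁ = h/(mv₁) = 8.96 × 10^-10 m
Final wavelength: λ₂ = h/(mv₂) = 8.96 × 10^-11 m

Since λ ∝ 1/v, when velocity increases by a factor of 10, the wavelength decreases by a factor of 10.

λ₂/λ₁ = v₁/v₂ = 1/10

The wavelength decreases by a factor of 10.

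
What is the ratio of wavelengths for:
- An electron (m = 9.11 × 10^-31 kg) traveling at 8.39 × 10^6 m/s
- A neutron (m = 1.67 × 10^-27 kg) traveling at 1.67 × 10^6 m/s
λ₁/λ₂ = 365

Using λ = h/(mv):

λ₁ = h/(m₁v₁) = 8.67 × 10^-11 m
λ₂ = h/(m₂v₂) = 2.38 × 10^-13 m

Ratio λ₁/λ₂ = (m₂v₂)/(m₁v₁)
         = (1.67 × 10^-27 kg × 1.67 × 10^6 m/s) / (9.11 × 10^-31 kg × 8.39 × 10^6 m/s)
         = 365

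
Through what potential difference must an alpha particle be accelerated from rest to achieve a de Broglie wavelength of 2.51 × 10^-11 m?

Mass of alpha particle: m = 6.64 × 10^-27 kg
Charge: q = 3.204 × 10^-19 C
1.64 × 10^-1 V

From λ = h/√(2mqV), we solve for V:

λ² = h²/(2mqV)
V = h²/(2mqλ²)
V = (6.626 × 10^-34 J·s)² / (2 × 6.64 × 10^-27 kg × 3.204 × 10^-19 C × (2.51 × 10^-11 m)²)
V = 1.64 × 10^-1 V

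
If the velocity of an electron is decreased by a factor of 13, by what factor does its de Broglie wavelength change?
The wavelength increases by a factor of 13.

From λ = h/(mv), the wavelength is inversely proportional to velocity:

λ ∝ 1/v

If v → v/13, then λ → 13λ

When velocity is decreased by a factor of 13, the wavelength increases by a factor of 13.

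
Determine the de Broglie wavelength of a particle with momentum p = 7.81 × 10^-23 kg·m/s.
8.48 × 10^-12 m

Using the de Broglie relation λ = h/p:

λ = h/p
λ = (6.626 × 10^-34 J·s) / (7.81 × 10^-23 kg·m/s)
λ = 8.48 × 10^-12 m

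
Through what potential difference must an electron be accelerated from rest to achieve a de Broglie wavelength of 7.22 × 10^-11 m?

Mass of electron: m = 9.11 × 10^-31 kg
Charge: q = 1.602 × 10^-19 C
289 V

From λ = h/√(2mqV), we solve for V:

λ² = h²/(2mqV)
V = h²/(2mqλ²)
V = (6.626 × 10^-34 J·s)² / (2 × 9.11 × 10^-31 kg × 1.602 × 10^-19 C × (7.22 × 10^-11 m)²)
V = 289 V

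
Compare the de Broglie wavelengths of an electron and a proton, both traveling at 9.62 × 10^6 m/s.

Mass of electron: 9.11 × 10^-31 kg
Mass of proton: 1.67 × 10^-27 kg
The electron has the longer wavelength.

Using λ = h/(mv), since both particles have the same velocity, the wavelength depends only on mass.

For electron: λ₁ = h/(m₁v) = 7.56 × 10^-11 m
For proton: λ₂ = h/(m₂v) = 4.12 × 10^-14 m

Since λ ∝ 1/m at constant velocity, the lighter particle has the longer wavelength.

The electron has the longer de Broglie wavelength.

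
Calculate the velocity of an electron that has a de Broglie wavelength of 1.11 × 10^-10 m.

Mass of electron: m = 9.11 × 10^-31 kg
6.55 × 10^6 m/s

From the de Broglie relation λ = h/(mv), we solve for v:

v = h/(mλ)
v = (6.626 × 10^-34 J·s) / (9.11 × 10^-31 kg × 1.11 × 10^-10 m)
v = 6.55 × 10^6 m/s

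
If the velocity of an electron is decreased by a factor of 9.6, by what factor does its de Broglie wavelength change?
The wavelength increases by a factor of 9.6.

From λ = h/(mv), the wavelength is inversely proportional to velocity:

λ ∝ 1/v

If v → v/9.6, then λ → 9.6λ

When velocity is decreased by a factor of 9.6, the wavelength increases by a factor of 9.6.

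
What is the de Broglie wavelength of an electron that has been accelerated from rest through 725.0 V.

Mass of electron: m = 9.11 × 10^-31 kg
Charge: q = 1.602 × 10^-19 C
4.55 × 10^-11 m

When a particle is accelerated through voltage V, it gains kinetic energy KE = qV.

The de Broglie wavelength is then λ = h/√(2mqV):

λ = h/√(2mqV)
λ = (6.626 × 10^-34 J·s) / √(2 × 9.11 × 10^-31 kg × 1.602 × 10^-19 C × 725.0 V)
λ = 4.55 × 10^-11 m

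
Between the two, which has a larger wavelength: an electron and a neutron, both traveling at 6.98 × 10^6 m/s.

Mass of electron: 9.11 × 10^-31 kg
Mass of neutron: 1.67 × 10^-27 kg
The electron has the longer wavelength.

Using λ = h/(mv), since both particles have the same velocity, the wavelength depends only on mass.

For electron: λ₁ = h/(m₁v) = 1.04 × 10^-10 m
For neutron: λ₂ = h/(m₂v) = 5.68 × 10^-14 m

Since λ ∝ 1/m at constant velocity, the lighter particle has the longer wavelength.

The electron has the longer de Broglie wavelength.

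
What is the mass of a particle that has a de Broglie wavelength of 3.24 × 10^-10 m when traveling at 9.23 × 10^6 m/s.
2.22 × 10^-31 kg

From the de Broglie relation λ = h/(mv), we solve for m:

m = h/(λv)
m = (6.626 × 10^-34 J·s) / (3.24 × 10^-10 m × 9.23 × 10^6 m/s)
m = 2.22 × 10^-31 kg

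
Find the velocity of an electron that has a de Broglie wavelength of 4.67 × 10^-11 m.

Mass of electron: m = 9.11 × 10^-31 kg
1.56 × 10^7 m/s

From the de Broglie relation λ = h/(mv), we solve for v:

v = h/(mλ)
v = (6.626 × 10^-34 J·s) / (9.11 × 10^-31 kg × 4.67 × 10^-11 m)
v = 1.56 × 10^7 m/s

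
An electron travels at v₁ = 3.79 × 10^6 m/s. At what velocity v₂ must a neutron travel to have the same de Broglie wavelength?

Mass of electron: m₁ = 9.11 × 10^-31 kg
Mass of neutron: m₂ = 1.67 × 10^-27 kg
v₂ = 2.07 × 10^3 m/s

For equal de Broglie wavelengths: λ₁ = λ₂

h/(m₁v₁) = h/(m₂v₂)
m₁v₁ = m₂v₂
v₂ = v₁ · (m₁/m₂)

v₂ = 3.79 × 10^6 m/s × (9.11 × 10^-31 kg / 1.67 × 10^-27 kg)
v₂ = 2.07 × 10^3 m/s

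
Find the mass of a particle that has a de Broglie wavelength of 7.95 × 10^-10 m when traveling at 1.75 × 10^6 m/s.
4.76 × 10^-31 kg

From the de Broglie relation λ = h/(mv), we solve for m:

m = h/(λv)
m = (6.626 × 10^-34 J·s) / (7.95 × 10^-10 m × 1.75 × 10^6 m/s)
m = 4.76 × 10^-31 kg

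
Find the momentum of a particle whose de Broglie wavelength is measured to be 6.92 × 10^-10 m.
9.58 × 10^-25 kg·m/s

From the de Broglie relation λ = h/p, we solve for p:

p = h/λ
p = (6.626 × 10^-34 J·s) / (6.92 × 10^-10 m)
p = 9.58 × 10^-25 kg·m/s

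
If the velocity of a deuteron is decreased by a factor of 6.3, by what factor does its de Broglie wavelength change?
The wavelength increases by a factor of 6.3.

From λ = h/(mv), the wavelength is inversely proportional to velocity:

λ ∝ 1/v

If v → v/6.3, then λ → 6.3λ

When velocity is decreased by a factor of 6.3, the wavelength increases by a factor of 6.3.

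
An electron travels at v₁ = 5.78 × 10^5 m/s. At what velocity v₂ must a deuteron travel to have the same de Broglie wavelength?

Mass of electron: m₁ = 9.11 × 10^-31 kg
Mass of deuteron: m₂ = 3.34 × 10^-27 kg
v₂ = 1.58 × 10^2 m/s

For equal de Broglie wavelengths: λ₁ = λ₂

h/(m₁v₁) = h/(m₂v₂)
m₁v₁ = m₂v₂
v₂ = v₁ · (m₁/m₂)

v₂ = 5.78 × 10^5 m/s × (9.11 × 10^-31 kg / 3.34 × 10^-27 kg)
v₂ = 1.58 × 10^2 m/s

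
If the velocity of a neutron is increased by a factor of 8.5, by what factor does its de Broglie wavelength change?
The wavelength decreases by a factor of 8.5.

From λ = h/(mv), the wavelength is inversely proportional to velocity:

λ ∝ 1/v

If v → 8.5v, then λ → λ/8.5

When velocity is increased by a factor of 8.5, the wavelength decreases by a factor of 8.5.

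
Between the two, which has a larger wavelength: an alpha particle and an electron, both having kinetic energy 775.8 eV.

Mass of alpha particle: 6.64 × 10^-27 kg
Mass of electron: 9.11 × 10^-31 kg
The electron has the longer wavelength.

Using λ = h/√(2mKE):

For alpha particle: λ₁ = h/√(2m₁KE) = 5.16 × 10^-13 m
For electron: λ₂ = h/√(2m₂KE) = 4.40 × 10^-11 m

Since λ ∝ 1/√m at constant kinetic energy, the lighter particle has the longer wavelength.

The electron has the longer de Broglie wavelength.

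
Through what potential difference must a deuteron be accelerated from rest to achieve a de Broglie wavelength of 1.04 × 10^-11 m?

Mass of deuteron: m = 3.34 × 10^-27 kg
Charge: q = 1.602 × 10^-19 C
3.79 V

From λ = h/√(2mqV), we solve for V:

λ² = h²/(2mqV)
V = h²/(2mqλ²)
V = (6.626 × 10^-34 J·s)² / (2 × 3.34 × 10^-27 kg × 1.602 × 10^-19 C × (1.04 × 10^-11 m)²)
V = 3.79 V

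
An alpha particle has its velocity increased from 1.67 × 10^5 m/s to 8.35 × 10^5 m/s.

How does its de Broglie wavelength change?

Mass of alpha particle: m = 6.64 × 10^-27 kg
The wavelength decreases by a factor of 5.

Using λ = h/(mv):

Initial wavelength: λ₁ = h/(mv₁) = 5.98 × 10^-13 m
Final wavelength: λ₂ = h/(mv₂) = 1.20 × 10^-13 m

Since λ ∝ 1/v, when velocity increases by a factor of 5, the wavelength decreases by a factor of 5.

λ₂/λ₁ = v₁/v₂ = 1/5

The wavelength decreases by a factor of 5.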